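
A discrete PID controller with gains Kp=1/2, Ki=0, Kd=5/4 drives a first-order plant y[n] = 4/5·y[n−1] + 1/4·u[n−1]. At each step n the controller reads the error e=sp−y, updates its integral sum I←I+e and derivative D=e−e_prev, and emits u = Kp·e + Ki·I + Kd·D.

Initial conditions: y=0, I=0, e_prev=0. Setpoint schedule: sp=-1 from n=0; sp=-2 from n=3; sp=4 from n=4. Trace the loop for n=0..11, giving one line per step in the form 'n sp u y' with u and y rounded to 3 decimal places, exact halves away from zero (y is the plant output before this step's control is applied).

(exact arithmetic carried between steps; '≈' marks a value shown rounded to 6 d.p. or computed from one; I and e_prev carry over from the previous line; the table rounds u and y to 3 d.p., halves away from zero)
n=0: y=0, sp=-1, e=sp−y=-1; I=-1, D=e−e_prev=-1; u=1/2·(-1)+0·(-1)+5/4·(-1)=-1.75; next y=4/5·0+1/4·(-1.75)=-0.4375
n=1: y=-0.4375, sp=-1, e=sp−y=-0.5625; I=-1.5625, D=e−e_prev=0.4375; u=1/2·(-0.5625)+0·(-1.5625)+5/4·0.4375=0.265625; next y=4/5·(-0.4375)+1/4·0.265625≈-0.283594
n=2: y≈-0.283594, sp=-1, e=sp−y≈-0.716406; I≈-2.278906, D=e−e_prev≈-0.153906; u=1/2·(-0.716406)+0·(-2.278906)+5/4·(-0.153906)≈-0.550586; next y=4/5·(-0.283594)+1/4·(-0.550586)≈-0.364521
n=3: y≈-0.364521, sp=-2, e=sp−y≈-1.635479; I≈-3.914385, D=e−e_prev≈-0.919072; u=1/2·(-1.635479)+0·(-3.914385)+5/4·(-0.919072)≈-1.966580; next y=4/5·(-0.364521)+1/4·(-1.966580)≈-0.783262
n=4: y≈-0.783262, sp=4, e=sp−y≈4.783262; I≈0.868877, D=e−e_prev≈6.418741; u=1/2·4.783262+0·0.868877+5/4·6.418741≈10.415057; next y=4/5·(-0.783262)+1/4·10.415057≈1.977155
n=5: y≈1.977155, sp=4, e=sp−y≈2.022845; I≈2.891723, D=e−e_prev≈-2.760417; u=1/2·2.022845+0·2.891723+5/4·(-2.760417)≈-2.439098; next y=4/5·1.977155+1/4·(-2.439098)≈0.971949
n=6: y≈0.971949, sp=4, e=sp−y≈3.028051; I≈5.919774, D=e−e_prev≈1.005205; u=1/2·3.028051+0·5.919774+5/4·1.005205≈2.770532; next y=4/5·0.971949+1/4·2.770532≈1.470192
n=7: y≈1.470192, sp=4, e=sp−y≈2.529808; I≈8.449581, D=e−e_prev≈-0.498243; u=1/2·2.529808+0·8.449581+5/4·(-0.498243)≈0.642100; next y=4/5·1.470192+1/4·0.642100≈1.336679
n=8: y≈1.336679, sp=4, e=sp−y≈2.663321; I≈11.112903, D=e−e_prev≈0.133514; u=1/2·2.663321+0·11.112903+5/4·0.133514≈1.498552; next y=4/5·1.336679+1/4·1.498552≈1.443981
n=9: y≈1.443981, sp=4, e=sp−y≈2.556019; I≈13.668921, D=e−e_prev≈-0.107302; u=1/2·2.556019+0·13.668921+5/4·(-0.107302)≈1.143881; next y=4/5·1.443981+1/4·1.143881≈1.441155
n=10: y≈1.441155, sp=4, e=sp−y≈2.558845; I≈16.227766, D=e−e_prev≈0.002826; u=1/2·2.558845+0·16.227766+5/4·0.002826≈1.282955; next y=4/5·1.441155+1/4·1.282955≈1.473663
n=11: y≈1.473663, sp=4, e=sp−y≈2.526337; I≈18.754103, D=e−e_prev≈-0.032508; u=1/2·2.526337+0·18.754103+5/4·(-0.032508)≈1.222534; next y=4/5·1.473663+1/4·1.222534≈1.484564

0 -1 -1.750 0.000
1 -1 0.266 -0.438
2 -1 -0.551 -0.284
3 -2 -1.967 -0.365
4 4 10.415 -0.783
5 4 -2.439 1.977
6 4 2.771 0.972
7 4 0.642 1.470
8 4 1.499 1.337
9 4 1.144 1.444
10 4 1.283 1.441
11 4 1.223 1.474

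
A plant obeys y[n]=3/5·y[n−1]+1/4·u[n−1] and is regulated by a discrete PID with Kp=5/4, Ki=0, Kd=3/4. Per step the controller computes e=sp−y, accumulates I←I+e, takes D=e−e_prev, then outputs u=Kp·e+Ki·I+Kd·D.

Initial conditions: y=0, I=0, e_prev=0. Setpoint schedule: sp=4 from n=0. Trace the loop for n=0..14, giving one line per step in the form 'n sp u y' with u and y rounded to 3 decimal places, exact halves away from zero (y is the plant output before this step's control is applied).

(exact arithmetic carried between steps; '≈' marks a value shown rounded to 6 d.p. or computed from one; I and e_prev carry over from the previous line; the table rounds u and y to 3 d.p., halves away from zero)
n=0: y=0, sp=4, e=sp−y=4; I=4, D=e−e_prev=4; u=5/4·4+0·4+3/4·4=8; next y=3/5·0+1/4·8=2
n=1: y=2, sp=4, e=sp−y=2; I=6, D=e−e_prev=-2; u=5/4·2+0·6+3/4·(-2)=1; next y=3/5·2+1/4·1=1.45
n=2: y=1.45, sp=4, e=sp−y=2.55; I=8.55, D=e−e_prev=0.55; u=5/4·2.55+0·8.55+3/4·0.55=3.6; next y=3/5·1.45+1/4·3.6=1.77
n=3: y=1.77, sp=4, e=sp−y=2.23; I=10.78, D=e−e_prev=-0.32; u=5/4·2.23+0·10.78+3/4·(-0.32)=2.5475; next y=3/5·1.77+1/4·2.5475=1.698875
n=4: y=1.698875, sp=4, e=sp−y=2.301125; I=13.081125, D=e−e_prev=0.071125; u=5/4·2.301125+0·13.081125+3/4·0.071125=2.92975; next y=3/5·1.698875+1/4·2.92975≈1.751763
n=5: y≈1.751763, sp=4, e=sp−y≈2.248238; I≈15.329363, D=e−e_prev≈-0.052888; u=5/4·2.248238+0·15.329363+3/4·(-0.052888)≈2.770631; next y=3/5·1.751763+1/4·2.770631≈1.743715
n=6: y≈1.743715, sp=4, e=sp−y≈2.256285; I≈17.585647, D=e−e_prev≈0.008047; u=5/4·2.256285+0·17.585647+3/4·0.008047≈2.826391; next y=3/5·1.743715+1/4·2.826391≈1.752827
n=7: y=1.752827, sp=4, e=sp−y=2.247173; I≈19.832820, D=e−e_prev≈-0.009112; u=5/4·2.247173+0·19.832820+3/4·(-0.009112)≈2.802132; next y=3/5·1.752827+1/4·2.802132≈1.752229
n=8: y≈1.752229, sp=4, e=sp−y≈2.247771; I≈22.080591, D=e−e_prev≈0.000598; u=5/4·2.247771+0·22.080591+3/4·0.000598≈2.810162; next y=3/5·1.752229+1/4·2.810162≈1.753878
n=9: y≈1.753878, sp=4, e=sp−y≈2.246122; I≈24.326713, D=e−e_prev≈-0.001649; u=5/4·2.246122+0·24.326713+3/4·(-0.001649)≈2.806416; next y=3/5·1.753878+1/4·2.806416≈1.753931
n=10: y≈1.753931, sp=4, e=sp−y≈2.246069; I≈26.572782, D=e−e_prev≈-0.000053; u=5/4·2.246069+0·26.572782+3/4·(-0.000053)≈2.807547; next y=3/5·1.753931+1/4·2.807547≈1.754245
n=11: y≈1.754245, sp=4, e=sp−y≈2.245755; I≈28.818537, D=e−e_prev≈-0.000314; u=5/4·2.245755+0·28.818537+3/4·(-0.000314)≈2.806958; next y=3/5·1.754245+1/4·2.806958≈1.754287
n=12: y≈1.754287, sp=4, e=sp−y≈2.245713; I≈31.064250, D=e−e_prev≈-0.000041; u=5/4·2.245713+0·31.064250+3/4·(-0.000041)≈2.807111; next y=3/5·1.754287+1/4·2.807111≈1.754350
n=13: y≈1.754350, sp=4, e=sp−y≈2.245650; I≈33.309901, D=e−e_prev≈-0.000063; u=5/4·2.245650+0·33.309901+3/4·(-0.000063)≈2.807016; next y=3/5·1.754350+1/4·2.807016≈1.754364
n=14: y≈1.754364, sp=4, e=sp−y≈2.245636; I≈35.555537, D=e−e_prev≈-0.000014; u=5/4·2.245636+0·35.555537+3/4·(-0.000014)≈2.807035; next y=3/5·1.754364+1/4·2.807035≈1.754377

0 4 8.000 0.000
1 4 1.000 2.000
2 4 3.600 1.450
3 4 2.548 1.770
4 4 2.930 1.699
5 4 2.771 1.752
6 4 2.826 1.744
7 4 2.802 1.753
8 4 2.810 1.752
9 4 2.806 1.754
10 4 2.808 1.754
11 4 2.807 1.754
12 4 2.807 1.754
13 4 2.807 1.754
14 4 2.807 1.754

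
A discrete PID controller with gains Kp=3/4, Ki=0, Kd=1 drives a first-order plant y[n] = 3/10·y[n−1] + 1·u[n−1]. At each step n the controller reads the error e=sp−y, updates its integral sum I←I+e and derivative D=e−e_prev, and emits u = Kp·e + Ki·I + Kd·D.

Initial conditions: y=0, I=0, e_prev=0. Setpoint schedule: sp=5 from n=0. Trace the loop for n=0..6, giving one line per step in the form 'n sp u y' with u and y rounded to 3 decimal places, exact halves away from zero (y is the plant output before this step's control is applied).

0 5 8.750 0.000
1 5 -11.563 8.750
2 5 28.141 -8.938
3 5 -49.741 25.459
4 5 102.891 -42.104
5 5 -196.308 90.260
6 5 390.162 -169.230

(exact arithmetic carried between steps; '≈' marks a value shown rounded to 6 d.p. or computed from one; I and e_prev carry over from the previous line; the table rounds u and y to 3 d.p., halves away from zero)
n=0: y=0, sp=5, e=sp−y=5; I=5, D=e−e_prev=5; u=3/4·5+0·5+1·5=8.75; next y=3/10·0+1·8.75=8.75
n=1: y=8.75, sp=5, e=sp−y=-3.75; I=1.25, D=e−e_prev=-8.75; u=3/4·(-3.75)+0·1.25+1·(-8.75)=-11.5625; next y=3/10·8.75+1·(-11.5625)=-8.9375
n=2: y=-8.9375, sp=5, e=sp−y=13.9375; I=15.1875, D=e−e_prev=17.6875; u=3/4·13.9375+0·15.1875+1·17.6875=28.140625; next y=3/10·(-8.9375)+1·28.140625=25.459375
n=3: y=25.459375, sp=5, e=sp−y=-20.459375; I=-5.271875, D=e−e_prev=-34.396875; u=3/4·(-20.459375)+0·(-5.271875)+1·(-34.396875)≈-49.741406; next y=3/10·25.459375+1·(-49.741406)≈-42.103594
n=4: y≈-42.103594, sp=5, e=sp−y≈47.103594; I≈41.831719, D=e−e_prev≈67.562969; u=3/4·47.103594+0·41.831719+1·67.562969≈102.890664; next y=3/10·(-42.103594)+1·102.890664≈90.259586
n=5: y≈90.259586, sp=5, e=sp−y≈-85.259586; I≈-43.427867, D=e−e_prev≈-132.363180; u=3/4·(-85.259586)+0·(-43.427867)+1·(-132.363180)≈-196.307869; next y=3/10·90.259586+1·(-196.307869)≈-169.229993
n=6: y≈-169.229993, sp=5, e=sp−y≈174.229993; I≈130.802126, D=e−e_prev≈259.489579; u=3/4·174.229993+0·130.802126+1·259.489579≈390.162074; next y=3/10·(-169.229993)+1·390.162074≈339.393076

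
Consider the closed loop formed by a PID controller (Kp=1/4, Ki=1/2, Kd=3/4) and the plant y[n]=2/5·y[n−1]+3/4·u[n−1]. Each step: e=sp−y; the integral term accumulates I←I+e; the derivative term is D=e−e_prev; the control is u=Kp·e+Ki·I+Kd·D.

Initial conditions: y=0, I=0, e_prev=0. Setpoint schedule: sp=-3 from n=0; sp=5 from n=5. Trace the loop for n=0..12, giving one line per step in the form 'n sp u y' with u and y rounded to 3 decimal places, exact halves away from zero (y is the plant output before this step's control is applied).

(exact arithmetic carried between steps; '≈' marks a value shown rounded to 6 d.p. or computed from one; I and e_prev carry over from the previous line; the table rounds u and y to 3 d.p., halves away from zero)
n=0: y=0, sp=-3, e=sp−y=-3; I=-3, D=e−e_prev=-3; u=1/4·(-3)+1/2·(-3)+3/4·(-3)=-4.5; next y=2/5·0+3/4·(-4.5)=-3.375
n=1: y=-3.375, sp=-3, e=sp−y=0.375; I=-2.625, D=e−e_prev=3.375; u=1/4·0.375+1/2·(-2.625)+3/4·3.375=1.3125; next y=2/5·(-3.375)+3/4·1.3125=-0.365625
n=2: y=-0.365625, sp=-3, e=sp−y=-2.634375; I=-5.259375, D=e−e_prev=-3.009375; u=1/4·(-2.634375)+1/2·(-5.259375)+3/4·(-3.009375)≈-5.545313; next y=2/5·(-0.365625)+3/4·(-5.545313)≈-4.305234
n=3: y≈-4.305234, sp=-3, e=sp−y≈1.305234; I≈-3.954141, D=e−e_prev≈3.939609; u=1/4·1.305234+1/2·(-3.954141)+3/4·3.939609≈1.303945; next y=2/5·(-4.305234)+3/4·1.303945≈-0.744135
n=4: y≈-0.744135, sp=-3, e=sp−y≈-2.255865; I≈-6.210006, D=e−e_prev≈-3.561100; u=1/4·(-2.255865)+1/2·(-6.210006)+3/4·(-3.561100)≈-6.339794; next y=2/5·(-0.744135)+3/4·(-6.339794)≈-5.052499
n=5: y≈-5.052499, sp=5, e=sp−y≈10.052499; I≈3.842494, D=e−e_prev≈12.308365; u=1/4·10.052499+1/2·3.842494+3/4·12.308365≈13.665645; next y=2/5·(-5.052499)+3/4·13.665645≈8.228234
n=6: y≈8.228234, sp=5, e=sp−y≈-3.228234; I≈0.614259, D=e−e_prev≈-13.280733; u=1/4·(-3.228234)+1/2·0.614259+3/4·(-13.280733)≈-10.460479; next y=2/5·8.228234+3/4·(-10.460479)≈-4.554066
n=7: y≈-4.554066, sp=5, e=sp−y≈9.554066; I≈10.168325, D=e−e_prev≈12.782300; u=1/4·9.554066+1/2·10.168325+3/4·12.782300≈17.059404; next y=2/5·(-4.554066)+3/4·17.059404≈10.972926
n=8: y≈10.972926, sp=5, e=sp−y≈-5.972926; I≈4.195399, D=e−e_prev≈-15.526992; u=1/4·(-5.972926)+1/2·4.195399+3/4·(-15.526992)≈-11.040776; next y=2/5·10.972926+3/4·(-11.040776)≈-3.891412
n=9: y≈-3.891412, sp=5, e=sp−y≈8.891412; I≈13.086810, D=e−e_prev≈14.864338; u=1/4·8.891412+1/2·13.086810+3/4·14.864338≈19.914512; next y=2/5·(-3.891412)+3/4·19.914512≈13.379319
n=10: y≈13.379319, sp=5, e=sp−y≈-8.379319; I≈4.707491, D=e−e_prev≈-17.270731; u=1/4·(-8.379319)+1/2·4.707491+3/4·(-17.270731)≈-12.694132; next y=2/5·13.379319+3/4·(-12.694132)≈-4.168872
n=11: y≈-4.168872, sp=5, e=sp−y≈9.168872; I≈13.876363, D=e−e_prev≈17.548191; u=1/4·9.168872+1/2·13.876363+3/4·17.548191≈22.391542; next y=2/5·(-4.168872)+3/4·22.391542≈15.126108
n=12: y≈15.126108, sp=5, e=sp−y≈-10.126108; I≈3.750255, D=e−e_prev≈-19.294980; u=1/4·(-10.126108)+1/2·3.750255+3/4·(-19.294980)≈-15.127634; next y=2/5·15.126108+3/4·(-15.127634)≈-5.295283

0 -3 -4.500 0.000
1 -3 1.313 -3.375
2 -3 -5.545 -0.366
3 -3 1.304 -4.305
4 -3 -6.340 -0.744
5 5 13.666 -5.052
6 5 -10.460 8.228
7 5 17.059 -4.554
8 5 -11.041 10.973
9 5 19.915 -3.891
10 5 -12.694 13.379
11 5 22.392 -4.169
12 5 -15.128 15.126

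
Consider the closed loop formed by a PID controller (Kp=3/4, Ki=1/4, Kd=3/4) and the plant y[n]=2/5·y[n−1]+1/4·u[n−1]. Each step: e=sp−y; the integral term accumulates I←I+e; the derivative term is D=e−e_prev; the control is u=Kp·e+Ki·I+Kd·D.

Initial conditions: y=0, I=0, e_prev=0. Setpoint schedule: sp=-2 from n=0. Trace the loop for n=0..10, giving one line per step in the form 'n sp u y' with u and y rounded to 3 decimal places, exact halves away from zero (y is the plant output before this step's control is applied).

(exact arithmetic carried between steps; '≈' marks a value shown rounded to 6 d.p. or computed from one; I and e_prev carry over from the previous line; the table rounds u and y to 3 d.p., halves away from zero)
n=0: y=0, sp=-2, e=sp−y=-2; I=-2, D=e−e_prev=-2; u=3/4·(-2)+1/4·(-2)+3/4·(-2)=-3.5; next y=2/5·0+1/4·(-3.5)=-0.875
n=1: y=-0.875, sp=-2, e=sp−y=-1.125; I=-3.125, D=e−e_prev=0.875; u=3/4·(-1.125)+1/4·(-3.125)+3/4·0.875=-0.96875; next y=2/5·(-0.875)+1/4·(-0.96875)≈-0.592188
n=2: y≈-0.592188, sp=-2, e=sp−y≈-1.407813; I≈-4.532813, D=e−e_prev≈-0.282813; u=3/4·(-1.407813)+1/4·(-4.532813)+3/4·(-0.282813)≈-2.401172; next y=2/5·(-0.592188)+1/4·(-2.401172)≈-0.837168
n=3: y≈-0.837168, sp=-2, e=sp−y≈-1.162832; I≈-5.695645, D=e−e_prev≈0.244980; u=3/4·(-1.162832)+1/4·(-5.695645)+3/4·0.244980≈-2.112300; next y=2/5·(-0.837168)+1/4·(-2.112300)≈-0.862942
n=4: y≈-0.862942, sp=-2, e=sp−y≈-1.137058; I≈-6.832702, D=e−e_prev≈0.025774; u=3/4·(-1.137058)+1/4·(-6.832702)+3/4·0.025774≈-2.541638; next y=2/5·(-0.862942)+1/4·(-2.541638)≈-0.980586
n=5: y≈-0.980586, sp=-2, e=sp−y≈-1.019414; I≈-7.852116, D=e−e_prev≈0.117644; u=3/4·(-1.019414)+1/4·(-7.852116)+3/4·0.117644≈-2.639356; next y=2/5·(-0.980586)+1/4·(-2.639356)≈-1.052074
n=6: y≈-1.052074, sp=-2, e=sp−y≈-0.947926; I≈-8.800042, D=e−e_prev≈0.071487; u=3/4·(-0.947926)+1/4·(-8.800042)+3/4·0.071487≈-2.857340; next y=2/5·(-1.052074)+1/4·(-2.857340)≈-1.135164
n=7: y≈-1.135164, sp=-2, e=sp−y≈-0.864836; I≈-9.664878, D=e−e_prev≈0.083091; u=3/4·(-0.864836)+1/4·(-9.664878)+3/4·0.083091≈-3.002528; next y=2/5·(-1.135164)+1/4·(-3.002528)≈-1.204698
n=8: y≈-1.204698, sp=-2, e=sp−y≈-0.795302; I≈-10.460180, D=e−e_prev≈0.069533; u=3/4·(-0.795302)+1/4·(-10.460180)+3/4·0.069533≈-3.159372; next y=2/5·(-1.204698)+1/4·(-3.159372)≈-1.271722
n=9: y≈-1.271722, sp=-2, e=sp−y≈-0.728278; I≈-11.188458, D=e−e_prev≈0.067024; u=3/4·(-0.728278)+1/4·(-11.188458)+3/4·0.067024≈-3.293055; next y=2/5·(-1.271722)+1/4·(-3.293055)≈-1.331953
n=10: y≈-1.331953, sp=-2, e=sp−y≈-0.668047; I≈-11.856506, D=e−e_prev≈0.060230; u=3/4·(-0.668047)+1/4·(-11.856506)+3/4·0.060230≈-3.419989; next y=2/5·(-1.331953)+1/4·(-3.419989)≈-1.387778

0 -2 -3.500 0.000
1 -2 -0.969 -0.875
2 -2 -2.401 -0.592
3 -2 -2.112 -0.837
4 -2 -2.542 -0.863
5 -2 -2.639 -0.981
6 -2 -2.857 -1.052
7 -2 -3.003 -1.135
8 -2 -3.159 -1.205
9 -2 -3.293 -1.272
10 -2 -3.420 -1.332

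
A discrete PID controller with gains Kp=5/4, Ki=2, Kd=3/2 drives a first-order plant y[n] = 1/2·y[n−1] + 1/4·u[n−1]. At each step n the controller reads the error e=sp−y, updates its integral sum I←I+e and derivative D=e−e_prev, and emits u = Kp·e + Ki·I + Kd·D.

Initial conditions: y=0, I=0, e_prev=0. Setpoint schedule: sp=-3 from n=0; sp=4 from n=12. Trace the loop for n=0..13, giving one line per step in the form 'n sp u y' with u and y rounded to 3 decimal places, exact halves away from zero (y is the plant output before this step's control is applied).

(exact arithmetic carried between steps; '≈' marks a value shown rounded to 6 d.p. or computed from one; I and e_prev carry over from the previous line; the table rounds u and y to 3 d.p., halves away from zero)
n=0: y=0, sp=-3, e=sp−y=-3; I=-3, D=e−e_prev=-3; u=5/4·(-3)+2·(-3)+3/2·(-3)=-14.25; next y=1/2·0+1/4·(-14.25)=-3.5625
n=1: y=-3.5625, sp=-3, e=sp−y=0.5625; I=-2.4375, D=e−e_prev=3.5625; u=5/4·0.5625+2·(-2.4375)+3/2·3.5625=1.171875; next y=1/2·(-3.5625)+1/4·1.171875≈-1.488281
n=2: y≈-1.488281, sp=-3, e=sp−y≈-1.511719; I≈-3.949219, D=e−e_prev≈-2.074219; u=5/4·(-1.511719)+2·(-3.949219)+3/2·(-2.074219)≈-12.899414; next y=1/2·(-1.488281)+1/4·(-12.899414)≈-3.968994
n=3: y≈-3.968994, sp=-3, e=sp−y≈0.968994; I≈-2.980225, D=e−e_prev≈2.480713; u=5/4·0.968994+2·(-2.980225)+3/2·2.480713≈-1.028137; next y=1/2·(-3.968994)+1/4·(-1.028137)≈-2.241531
n=4: y≈-2.241531, sp=-3, e=sp−y≈-0.758469; I≈-3.738693, D=e−e_prev≈-1.727463; u=5/4·(-0.758469)+2·(-3.738693)+3/2·(-1.727463)≈-11.016666; next y=1/2·(-2.241531)+1/4·(-11.016666)≈-3.874932
n=5: y≈-3.874932, sp=-3, e=sp−y≈0.874932; I≈-2.863761, D=e−e_prev≈1.633401; u=5/4·0.874932+2·(-2.863761)+3/2·1.633401≈-2.183755; next y=1/2·(-3.874932)+1/4·(-2.183755)≈-2.483405
n=6: y≈-2.483405, sp=-3, e=sp−y≈-0.516595; I≈-3.380356, D=e−e_prev≈-1.391527; u=5/4·(-0.516595)+2·(-3.380356)+3/2·(-1.391527)≈-9.493747; next y=1/2·(-2.483405)+1/4·(-9.493747)≈-3.615139
n=7: y≈-3.615139, sp=-3, e=sp−y≈0.615139; I≈-2.765217, D=e−e_prev≈1.131734; u=5/4·0.615139+2·(-2.765217)+3/2·1.131734≈-3.063908; next y=1/2·(-3.615139)+1/4·(-3.063908)≈-2.573547
n=8: y≈-2.573547, sp=-3, e=sp−y≈-0.426453; I≈-3.191670, D=e−e_prev≈-1.041593; u=5/4·(-0.426453)+2·(-3.191670)+3/2·(-1.041593)≈-8.478796; next y=1/2·(-2.573547)+1/4·(-8.478796)≈-3.406472
n=9: y≈-3.406472, sp=-3, e=sp−y≈0.406472; I≈-2.785198, D=e−e_prev≈0.832926; u=5/4·0.406472+2·(-2.785198)+3/2·0.832926≈-3.812917; next y=1/2·(-3.406472)+1/4·(-3.812917)≈-2.656465
n=10: y≈-2.656465, sp=-3, e=sp−y≈-0.343535; I≈-3.128732, D=e−e_prev≈-0.750007; u=5/4·(-0.343535)+2·(-3.128732)+3/2·(-0.750007)≈-7.811894; next y=1/2·(-2.656465)+1/4·(-7.811894)≈-3.281206
n=11: y≈-3.281206, sp=-3, e=sp−y≈0.281206; I≈-2.847526, D=e−e_prev≈0.624741; u=5/4·0.281206+2·(-2.847526)+3/2·0.624741≈-4.406434; next y=1/2·(-3.281206)+1/4·(-4.406434)≈-2.742212
n=12: y≈-2.742212, sp=4, e=sp−y≈6.742212; I≈3.894685, D=e−e_prev≈6.461005; u=5/4·6.742212+2·3.894685+3/2·6.461005≈25.908643; next y=1/2·(-2.742212)+1/4·25.908643≈5.106055
n=13: y≈5.106055, sp=4, e=sp−y≈-1.106055; I≈2.788630, D=e−e_prev≈-7.848267; u=5/4·(-1.106055)+2·2.788630+3/2·(-7.848267)≈-7.577708; next y=1/2·5.106055+1/4·(-7.577708)≈0.658600

0 -3 -14.250 0.000
1 -3 1.172 -3.563
2 -3 -12.899 -1.488
3 -3 -1.028 -3.969
4 -3 -11.017 -2.242
5 -3 -2.184 -3.875
6 -3 -9.494 -2.483
7 -3 -3.064 -3.615
8 -3 -8.479 -2.574
9 -3 -3.813 -3.406
10 -3 -7.812 -2.656
11 -3 -4.406 -3.281
12 4 25.909 -2.742
13 4 -7.578 5.106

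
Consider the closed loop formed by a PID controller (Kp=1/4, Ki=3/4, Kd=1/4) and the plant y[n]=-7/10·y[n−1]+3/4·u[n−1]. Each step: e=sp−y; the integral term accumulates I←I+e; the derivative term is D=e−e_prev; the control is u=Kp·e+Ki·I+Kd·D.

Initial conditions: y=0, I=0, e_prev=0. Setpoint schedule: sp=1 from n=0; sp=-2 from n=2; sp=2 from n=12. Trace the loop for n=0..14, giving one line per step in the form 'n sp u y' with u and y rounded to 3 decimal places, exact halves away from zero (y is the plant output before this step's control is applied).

(exact arithmetic carried between steps; '≈' marks a value shown rounded to 6 d.p. or computed from one; I and e_prev carry over from the previous line; the table rounds u and y to 3 d.p., halves away from zero)
n=0: y=0, sp=1, e=sp−y=1; I=1, D=e−e_prev=1; u=1/4·1+3/4·1+1/4·1=1.25; next y=-7/10·0+3/4·1.25=0.9375
n=1: y=0.9375, sp=1, e=sp−y=0.0625; I=1.0625, D=e−e_prev=-0.9375; u=1/4·0.0625+3/4·1.0625+1/4·(-0.9375)=0.578125; next y=-7/10·0.9375+3/4·0.578125≈-0.222656
n=2: y≈-0.222656, sp=-2, e=sp−y≈-1.777344; I≈-0.714844, D=e−e_prev≈-1.839844; u=1/4·(-1.777344)+3/4·(-0.714844)+1/4·(-1.839844)≈-1.440430; next y=-7/10·(-0.222656)+3/4·(-1.440430)≈-0.924463
n=3: y≈-0.924463, sp=-2, e=sp−y≈-1.075537; I≈-1.790381, D=e−e_prev≈0.701807; u=1/4·(-1.075537)+3/4·(-1.790381)+1/4·0.701807≈-1.436218; next y=-7/10·(-0.924463)+3/4·(-1.436218)≈-0.430040
n=4: y≈-0.430040, sp=-2, e=sp−y≈-1.569960; I≈-3.360341, D=e−e_prev≈-0.494423; u=1/4·(-1.569960)+3/4·(-3.360341)+1/4·(-0.494423)≈-3.036352; next y=-7/10·(-0.430040)+3/4·(-3.036352)≈-1.976236
n=5: y≈-1.976236, sp=-2, e=sp−y≈-0.023764; I≈-3.384105, D=e−e_prev≈1.546196; u=1/4·(-0.023764)+3/4·(-3.384105)+1/4·1.546196≈-2.157471; next y=-7/10·(-1.976236)+3/4·(-2.157471)≈-0.234738
n=6: y≈-0.234738, sp=-2, e=sp−y≈-1.765262; I≈-5.149367, D=e−e_prev≈-1.741498; u=1/4·(-1.765262)+3/4·(-5.149367)+1/4·(-1.741498)≈-4.738716; next y=-7/10·(-0.234738)+3/4·(-4.738716)≈-3.389720
n=7: y≈-3.389720, sp=-2, e=sp−y≈1.389720; I≈-3.759647, D=e−e_prev≈3.154982; u=1/4·1.389720+3/4·(-3.759647)+1/4·3.154982≈-1.683560; next y=-7/10·(-3.389720)+3/4·(-1.683560)≈1.110134
n=8: y≈1.110134, sp=-2, e=sp−y≈-3.110134; I≈-6.869782, D=e−e_prev≈-4.499855; u=1/4·(-3.110134)+3/4·(-6.869782)+1/4·(-4.499855)≈-7.054833; next y=-7/10·1.110134+3/4·(-7.054833)≈-6.068219
n=9: y≈-6.068219, sp=-2, e=sp−y≈4.068219; I≈-2.801562, D=e−e_prev≈7.178354; u=1/4·4.068219+3/4·(-2.801562)+1/4·7.178354≈0.710471; next y=-7/10·(-6.068219)+3/4·0.710471≈4.780607
n=10: y≈4.780607, sp=-2, e=sp−y≈-6.780607; I≈-9.582169, D=e−e_prev≈-10.848826; u=1/4·(-6.780607)+3/4·(-9.582169)+1/4·(-10.848826)≈-11.593985; next y=-7/10·4.780607+3/4·(-11.593985)≈-12.041914
n=11: y≈-12.041914, sp=-2, e=sp−y≈10.041914; I≈0.459745, D=e−e_prev≈16.822521; u=1/4·10.041914+3/4·0.459745+1/4·16.822521≈7.060917; next y=-7/10·(-12.041914)+3/4·7.060917≈13.725027
n=12: y≈13.725027, sp=2, e=sp−y≈-11.725027; I≈-11.265283, D=e−e_prev≈-21.766941; u=1/4·(-11.725027)+3/4·(-11.265283)+1/4·(-21.766941)≈-16.821954; next y=-7/10·13.725027+3/4·(-16.821954)≈-22.223985
n=13: y≈-22.223985, sp=2, e=sp−y≈24.223985; I≈12.958702, D=e−e_prev≈35.949013; u=1/4·24.223985+3/4·12.958702+1/4·35.949013≈24.762276; next y=-7/10·(-22.223985)+3/4·24.762276≈34.128497
n=14: y≈34.128497, sp=2, e=sp−y≈-32.128497; I≈-19.169794, D=e−e_prev≈-56.352482; u=1/4·(-32.128497)+3/4·(-19.169794)+1/4·(-56.352482)≈-36.497590; next y=-7/10·34.128497+3/4·(-36.497590)≈-51.263140

0 1 1.250 0.000
1 1 0.578 0.938
2 -2 -1.440 -0.223
3 -2 -1.436 -0.924
4 -2 -3.036 -0.430
5 -2 -2.157 -1.976
6 -2 -4.739 -0.235
7 -2 -1.684 -3.390
8 -2 -7.055 1.110
9 -2 0.710 -6.068
10 -2 -11.594 4.781
11 -2 7.061 -12.042
12 2 -16.822 13.725
13 2 24.762 -22.224
14 2 -36.498 34.128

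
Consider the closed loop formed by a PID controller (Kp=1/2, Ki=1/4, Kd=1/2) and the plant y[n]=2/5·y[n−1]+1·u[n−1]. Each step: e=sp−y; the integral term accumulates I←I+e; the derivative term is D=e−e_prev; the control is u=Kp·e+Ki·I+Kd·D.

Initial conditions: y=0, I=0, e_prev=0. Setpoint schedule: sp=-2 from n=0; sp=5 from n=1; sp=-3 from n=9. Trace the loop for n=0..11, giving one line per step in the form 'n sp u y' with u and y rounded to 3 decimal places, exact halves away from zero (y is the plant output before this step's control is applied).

0 -2 -2.500 0.000
1 5 9.875 -2.500
2 5 -7.219 8.875
3 5 13.180 -3.669
4 5 -10.151 11.712
5 5 17.334 -5.466
6 5 -14.406 15.148
7 5 22.732 -8.347
8 5 -20.354 19.394
9 -3 19.906 -12.596
10 -3 -24.020 14.867
11 -3 26.420 -18.073

(exact arithmetic carried between steps; '≈' marks a value shown rounded to 6 d.p. or computed from one; I and e_prev carry over from the previous line; the table rounds u and y to 3 d.p., halves away from zero)
n=0: y=0, sp=-2, e=sp−y=-2; I=-2, D=e−e_prev=-2; u=1/2·(-2)+1/4·(-2)+1/2·(-2)=-2.5; next y=2/5·0+1·(-2.5)=-2.5
n=1: y=-2.5, sp=5, e=sp−y=7.5; I=5.5, D=e−e_prev=9.5; u=1/2·7.5+1/4·5.5+1/2·9.5=9.875; next y=2/5·(-2.5)+1·9.875=8.875
n=2: y=8.875, sp=5, e=sp−y=-3.875; I=1.625, D=e−e_prev=-11.375; u=1/2·(-3.875)+1/4·1.625+1/2·(-11.375)=-7.21875; next y=2/5·8.875+1·(-7.21875)=-3.66875
n=3: y=-3.66875, sp=5, e=sp−y=8.66875; I=10.29375, D=e−e_prev=12.54375; u=1/2·8.66875+1/4·10.29375+1/2·12.54375≈13.179688; next y=2/5·(-3.66875)+1·13.179688≈11.712188
n=4: y≈11.712188, sp=5, e=sp−y≈-6.712188; I≈3.581563, D=e−e_prev≈-15.380938; u=1/2·(-6.712188)+1/4·3.581563+1/2·(-15.380938)≈-10.151172; next y=2/5·11.712188+1·(-10.151172)≈-5.466297
n=5: y≈-5.466297, sp=5, e=sp−y≈10.466297; I≈14.047859, D=e−e_prev≈17.178484; u=1/2·10.466297+1/4·14.047859+1/2·17.178484≈17.334355; next y=2/5·(-5.466297)+1·17.334355≈15.147837
n=6: y≈15.147837, sp=5, e=sp−y≈-10.147837; I≈3.900023, D=e−e_prev≈-20.614134; u=1/2·(-10.147837)+1/4·3.900023+1/2·(-20.614134)≈-14.405979; next y=2/5·15.147837+1·(-14.405979)≈-8.346845
n=7: y≈-8.346845, sp=5, e=sp−y≈13.346845; I≈17.246867, D=e−e_prev≈23.494682; u=1/2·13.346845+1/4·17.246867+1/2·23.494682≈22.732480; next y=2/5·(-8.346845)+1·22.732480≈19.393742
n=8: y≈19.393742, sp=5, e=sp−y≈-14.393742; I≈2.853125, D=e−e_prev≈-27.740587; u=1/2·(-14.393742)+1/4·2.853125+1/2·(-27.740587)≈-20.353883; next y=2/5·19.393742+1·(-20.353883)≈-12.596386
n=9: y≈-12.596386, sp=-3, e=sp−y≈9.596386; I≈12.449512, D=e−e_prev≈23.990128; u=1/2·9.596386+1/4·12.449512+1/2·23.990128≈19.905635; next y=2/5·(-12.596386)+1·19.905635≈14.867081
n=10: y≈14.867081, sp=-3, e=sp−y≈-17.867081; I≈-5.417569, D=e−e_prev≈-27.463467; u=1/2·(-17.867081)+1/4·(-5.417569)+1/2·(-27.463467)≈-24.019666; next y=2/5·14.867081+1·(-24.019666)≈-18.072834
n=11: y≈-18.072834, sp=-3, e=sp−y≈15.072834; I≈9.655265, D=e−e_prev≈32.939915; u=1/2·15.072834+1/4·9.655265+1/2·32.939915≈26.420190; next y=2/5·(-18.072834)+1·26.420190≈19.191057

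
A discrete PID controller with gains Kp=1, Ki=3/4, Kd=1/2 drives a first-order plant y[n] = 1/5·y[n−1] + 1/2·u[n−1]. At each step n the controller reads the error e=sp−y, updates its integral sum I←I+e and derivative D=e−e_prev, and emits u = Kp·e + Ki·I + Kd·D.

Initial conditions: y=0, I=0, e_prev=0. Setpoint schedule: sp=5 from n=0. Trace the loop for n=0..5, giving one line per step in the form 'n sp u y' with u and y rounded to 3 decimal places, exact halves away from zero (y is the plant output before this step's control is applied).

(exact arithmetic carried between steps; '≈' marks a value shown rounded to 6 d.p. or computed from one; I and e_prev carry over from the previous line; the table rounds u and y to 3 d.p., halves away from zero)
n=0: y=0, sp=5, e=sp−y=5; I=5, D=e−e_prev=5; u=1·5+3/4·5+1/2·5=11.25; next y=1/5·0+1/2·11.25=5.625
n=1: y=5.625, sp=5, e=sp−y=-0.625; I=4.375, D=e−e_prev=-5.625; u=1·(-0.625)+3/4·4.375+1/2·(-5.625)=-0.15625; next y=1/5·5.625+1/2·(-0.15625)=1.046875
n=2: y=1.046875, sp=5, e=sp−y=3.953125; I=8.328125, D=e−e_prev=4.578125; u=1·3.953125+3/4·8.328125+1/2·4.578125≈12.488281; next y=1/5·1.046875+1/2·12.488281≈6.453516
n=3: y≈6.453516, sp=5, e=sp−y≈-1.453516; I≈6.874609, D=e−e_prev≈-5.406641; u=1·(-1.453516)+3/4·6.874609+1/2·(-5.406641)≈0.999121; next y=1/5·6.453516+1/2·0.999121≈1.790264
n=4: y≈1.790264, sp=5, e=sp−y≈3.209736; I≈10.084346, D=e−e_prev≈4.663252; u=1·3.209736+3/4·10.084346+1/2·4.663252≈13.104622; next y=1/5·1.790264+1/2·13.104622≈6.910364
n=5: y≈6.910364, sp=5, e=sp−y≈-1.910364; I≈8.173982, D=e−e_prev≈-5.120100; u=1·(-1.910364)+3/4·8.173982+1/2·(-5.120100)≈1.660073; next y=1/5·6.910364+1/2·1.660073≈2.212109

0 5 11.250 0.000
1 5 -0.156 5.625
2 5 12.488 1.047
3 5 0.999 6.454
4 5 13.105 1.790
5 5 1.660 6.910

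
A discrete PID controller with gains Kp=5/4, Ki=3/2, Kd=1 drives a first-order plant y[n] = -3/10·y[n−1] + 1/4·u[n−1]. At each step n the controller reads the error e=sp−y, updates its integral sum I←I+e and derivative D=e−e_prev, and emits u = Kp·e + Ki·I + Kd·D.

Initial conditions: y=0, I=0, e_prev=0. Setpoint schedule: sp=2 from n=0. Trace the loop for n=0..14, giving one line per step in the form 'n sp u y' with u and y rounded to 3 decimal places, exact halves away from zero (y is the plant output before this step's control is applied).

(exact arithmetic carried between steps; '≈' marks a value shown rounded to 6 d.p. or computed from one; I and e_prev carry over from the previous line; the table rounds u and y to 3 d.p., halves away from zero)
n=0: y=0, sp=2, e=sp−y=2; I=2, D=e−e_prev=2; u=5/4·2+3/2·2+1·2=7.5; next y=-3/10·0+1/4·7.5=1.875
n=1: y=1.875, sp=2, e=sp−y=0.125; I=2.125, D=e−e_prev=-1.875; u=5/4·0.125+3/2·2.125+1·(-1.875)=1.46875; next y=-3/10·1.875+1/4·1.46875≈-0.195313
n=2: y≈-0.195313, sp=2, e=sp−y≈2.195313; I≈4.320313, D=e−e_prev≈2.070313; u=5/4·2.195313+3/2·4.320313+1·2.070313≈11.294922; next y=-3/10·(-0.195313)+1/4·11.294922≈2.882324
n=3: y≈2.882324, sp=2, e=sp−y≈-0.882324; I≈3.437988, D=e−e_prev≈-3.077637; u=5/4·(-0.882324)+3/2·3.437988+1·(-3.077637)≈0.976440; next y=-3/10·2.882324+1/4·0.976440≈-0.620587
n=4: y≈-0.620587, sp=2, e=sp−y≈2.620587; I≈6.058575, D=e−e_prev≈3.502911; u=5/4·2.620587+3/2·6.058575+1·3.502911≈15.866508; next y=-3/10·(-0.620587)+1/4·15.866508≈4.152803
n=5: y≈4.152803, sp=2, e=sp−y≈-2.152803; I≈3.905772, D=e−e_prev≈-4.773390; u=5/4·(-2.152803)+3/2·3.905772+1·(-4.773390)≈-1.605736; next y=-3/10·4.152803+1/4·(-1.605736)≈-1.647275
n=6: y≈-1.647275, sp=2, e=sp−y≈3.647275; I≈7.553047, D=e−e_prev≈5.800078; u=5/4·3.647275+3/2·7.553047+1·5.800078≈21.688743; next y=-3/10·(-1.647275)+1/4·21.688743≈5.916368
n=7: y≈5.916368, sp=2, e=sp−y≈-3.916368; I≈3.636679, D=e−e_prev≈-7.563643; u=5/4·(-3.916368)+3/2·3.636679+1·(-7.563643)≈-7.004085; next y=-3/10·5.916368+1/4·(-7.004085)≈-3.525932
n=8: y≈-3.525932, sp=2, e=sp−y≈5.525932; I≈9.162611, D=e−e_prev≈9.442300; u=5/4·5.525932+3/2·9.162611+1·9.442300≈30.093631; next y=-3/10·(-3.525932)+1/4·30.093631≈8.581187
n=9: y≈8.581187, sp=2, e=sp−y≈-6.581187; I≈2.581423, D=e−e_prev≈-12.107119; u=5/4·(-6.581187)+3/2·2.581423+1·(-12.107119)≈-16.461468; next y=-3/10·8.581187+1/4·(-16.461468)≈-6.689723
n=10: y≈-6.689723, sp=2, e=sp−y≈8.689723; I≈11.271147, D=e−e_prev≈15.270910; u=5/4·8.689723+3/2·11.271147+1·15.270910≈43.039784; next y=-3/10·(-6.689723)+1/4·43.039784≈12.766863
n=11: y≈12.766863, sp=2, e=sp−y≈-10.766863; I≈0.504284, D=e−e_prev≈-19.456586; u=5/4·(-10.766863)+3/2·0.504284+1·(-19.456586)≈-32.158739; next y=-3/10·12.766863+1/4·(-32.158739)≈-11.869744
n=12: y≈-11.869744, sp=2, e=sp−y≈13.869744; I≈14.374027, D=e−e_prev≈24.636607; u=5/4·13.869744+3/2·14.374027+1·24.636607≈63.534827; next y=-3/10·(-11.869744)+1/4·63.534827≈19.444630
n=13: y≈19.444630, sp=2, e=sp−y≈-17.444630; I≈-3.070603, D=e−e_prev≈-31.314374; u=5/4·(-17.444630)+3/2·(-3.070603)+1·(-31.314374)≈-57.726065; next y=-3/10·19.444630+1/4·(-57.726065)≈-20.264905
n=14: y≈-20.264905, sp=2, e=sp−y≈22.264905; I≈19.194303, D=e−e_prev≈39.709535; u=5/4·22.264905+3/2·19.194303+1·39.709535≈96.332121; next y=-3/10·(-20.264905)+1/4·96.332121≈30.162502

0 2 7.500 0.000
1 2 1.469 1.875
2 2 11.295 -0.195
3 2 0.976 2.882
4 2 15.867 -0.621
5 2 -1.606 4.153
6 2 21.689 -1.647
7 2 -7.004 5.916
8 2 30.094 -3.526
9 2 -16.461 8.581
10 2 43.040 -6.690
11 2 -32.159 12.767
12 2 63.535 -11.870
13 2 -57.726 19.445
14 2 96.332 -20.265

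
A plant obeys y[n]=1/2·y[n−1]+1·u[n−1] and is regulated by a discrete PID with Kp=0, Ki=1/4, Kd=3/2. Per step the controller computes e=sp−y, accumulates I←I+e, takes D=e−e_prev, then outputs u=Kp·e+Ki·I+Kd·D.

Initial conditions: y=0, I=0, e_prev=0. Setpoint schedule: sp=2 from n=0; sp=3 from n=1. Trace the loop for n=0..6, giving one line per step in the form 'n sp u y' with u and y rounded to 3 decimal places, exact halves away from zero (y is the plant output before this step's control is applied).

(exact arithmetic carried between steps; '≈' marks a value shown rounded to 6 d.p. or computed from one; I and e_prev carry over from the previous line; the table rounds u and y to 3 d.p., halves away from zero)
n=0: y=0, sp=2, e=sp−y=2; I=2, D=e−e_prev=2; u=0·2+1/4·2+3/2·2=3.5; next y=1/2·0+1·3.5=3.5
n=1: y=3.5, sp=3, e=sp−y=-0.5; I=1.5, D=e−e_prev=-2.5; u=0·(-0.5)+1/4·1.5+3/2·(-2.5)=-3.375; next y=1/2·3.5+1·(-3.375)=-1.625
n=2: y=-1.625, sp=3, e=sp−y=4.625; I=6.125, D=e−e_prev=5.125; u=0·4.625+1/4·6.125+3/2·5.125=9.21875; next y=1/2·(-1.625)+1·9.21875=8.40625
n=3: y=8.40625, sp=3, e=sp−y=-5.40625; I=0.71875, D=e−e_prev=-10.03125; u=0·(-5.40625)+1/4·0.71875+3/2·(-10.03125)≈-14.867188; next y=1/2·8.40625+1·(-14.867188)≈-10.664063
n=4: y≈-10.664063, sp=3, e=sp−y≈13.664063; I≈14.382813, D=e−e_prev≈19.070313; u=0·13.664063+1/4·14.382813+3/2·19.070313≈32.201172; next y=1/2·(-10.664063)+1·32.201172≈26.869141
n=5: y≈26.869141, sp=3, e=sp−y≈-23.869141; I≈-9.486328, D=e−e_prev≈-37.533203; u=0·(-23.869141)+1/4·(-9.486328)+3/2·(-37.533203)≈-58.671387; next y=1/2·26.869141+1·(-58.671387)≈-45.236816
n=6: y≈-45.236816, sp=3, e=sp−y≈48.236816; I≈38.750488, D=e−e_prev≈72.105957; u=0·48.236816+1/4·38.750488+3/2·72.105957≈117.846558; next y=1/2·(-45.236816)+1·117.846558≈95.228149

0 2 3.500 0.000
1 3 -3.375 3.500
2 3 9.219 -1.625
3 3 -14.867 8.406
4 3 32.201 -10.664
5 3 -58.671 26.869
6 3 117.847 -45.237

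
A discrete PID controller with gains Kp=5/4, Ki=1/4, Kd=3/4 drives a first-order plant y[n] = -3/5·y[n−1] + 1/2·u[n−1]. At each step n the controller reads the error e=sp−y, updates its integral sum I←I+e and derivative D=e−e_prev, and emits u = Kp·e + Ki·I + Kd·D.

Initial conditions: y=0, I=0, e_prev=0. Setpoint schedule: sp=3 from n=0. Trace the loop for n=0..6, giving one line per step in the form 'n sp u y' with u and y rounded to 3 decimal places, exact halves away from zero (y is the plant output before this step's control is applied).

(exact arithmetic carried between steps; '≈' marks a value shown rounded to 6 d.p. or computed from one; I and e_prev carry over from the previous line; the table rounds u and y to 3 d.p., halves away from zero)
n=0: y=0, sp=3, e=sp−y=3; I=3, D=e−e_prev=3; u=5/4·3+1/4·3+3/4·3=6.75; next y=-3/5·0+1/2·6.75=3.375
n=1: y=3.375, sp=3, e=sp−y=-0.375; I=2.625, D=e−e_prev=-3.375; u=5/4·(-0.375)+1/4·2.625+3/4·(-3.375)=-2.34375; next y=-3/5·3.375+1/2·(-2.34375)=-3.196875
n=2: y=-3.196875, sp=3, e=sp−y=6.196875; I=8.821875, D=e−e_prev=6.571875; u=5/4·6.196875+1/4·8.821875+3/4·6.571875≈14.880469; next y=-3/5·(-3.196875)+1/2·14.880469≈9.358359
n=3: y≈9.358359, sp=3, e=sp−y≈-6.358359; I≈2.463516, D=e−e_prev≈-12.555234; u=5/4·(-6.358359)+1/4·2.463516+3/4·(-12.555234)≈-16.748496; next y=-3/5·9.358359+1/2·(-16.748496)≈-13.989264
n=4: y≈-13.989264, sp=3, e=sp−y≈16.989264; I≈19.452779, D=e−e_prev≈23.347623; u=5/4·16.989264+1/4·19.452779+3/4·23.347623≈43.610492; next y=-3/5·(-13.989264)+1/2·43.610492≈30.198804
n=5: y≈30.198804, sp=3, e=sp−y≈-27.198804; I≈-7.746025, D=e−e_prev≈-44.188068; u=5/4·(-27.198804)+1/4·(-7.746025)+3/4·(-44.188068)≈-69.076062; next y=-3/5·30.198804+1/2·(-69.076062)≈-52.657313
n=6: y≈-52.657313, sp=3, e=sp−y≈55.657313; I≈47.911289, D=e−e_prev≈82.856118; u=5/4·55.657313+1/4·47.911289+3/4·82.856118≈143.691552; next y=-3/5·(-52.657313)+1/2·143.691552≈103.440164

0 3 6.750 0.000
1 3 -2.344 3.375
2 3 14.880 -3.197
3 3 -16.748 9.358
4 3 43.610 -13.989
5 3 -69.076 30.199
6 3 143.692 -52.657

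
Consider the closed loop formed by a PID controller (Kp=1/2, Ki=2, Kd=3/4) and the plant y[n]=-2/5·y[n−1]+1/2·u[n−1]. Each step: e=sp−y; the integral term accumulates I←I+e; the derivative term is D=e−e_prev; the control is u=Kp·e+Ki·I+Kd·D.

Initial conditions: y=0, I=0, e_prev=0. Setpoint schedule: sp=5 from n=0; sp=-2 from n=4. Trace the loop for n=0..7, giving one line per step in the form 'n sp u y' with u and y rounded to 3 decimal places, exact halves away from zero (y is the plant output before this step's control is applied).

(exact arithmetic carried between steps; '≈' marks a value shown rounded to 6 d.p. or computed from one; I and e_prev carry over from the previous line; the table rounds u and y to 3 d.p., halves away from zero)
n=0: y=0, sp=5, e=sp−y=5; I=5, D=e−e_prev=5; u=1/2·5+2·5+3/4·5=16.25; next y=-2/5·0+1/2·16.25=8.125
n=1: y=8.125, sp=5, e=sp−y=-3.125; I=1.875, D=e−e_prev=-8.125; u=1/2·(-3.125)+2·1.875+3/4·(-8.125)=-3.90625; next y=-2/5·8.125+1/2·(-3.90625)=-5.203125
n=2: y=-5.203125, sp=5, e=sp−y=10.203125; I=12.078125, D=e−e_prev=13.328125; u=1/2·10.203125+2·12.078125+3/4·13.328125≈39.253906; next y=-2/5·(-5.203125)+1/2·39.253906≈21.708203
n=3: y≈21.708203, sp=5, e=sp−y≈-16.708203; I≈-4.630078, D=e−e_prev≈-26.911328; u=1/2·(-16.708203)+2·(-4.630078)+3/4·(-26.911328)≈-37.797754; next y=-2/5·21.708203+1/2·(-37.797754)≈-27.582158
n=4: y≈-27.582158, sp=-2, e=sp−y≈25.582158; I≈20.952080, D=e−e_prev≈42.290361; u=1/2·25.582158+2·20.952080+3/4·42.290361≈86.413010; next y=-2/5·(-27.582158)+1/2·86.413010≈54.239368
n=5: y≈54.239368, sp=-2, e=sp−y≈-56.239368; I≈-35.287288, D=e−e_prev≈-81.821527; u=1/2·(-56.239368)+2·(-35.287288)+3/4·(-81.821527)≈-160.060406; next y=-2/5·54.239368+1/2·(-160.060406)≈-101.725950
n=6: y≈-101.725950, sp=-2, e=sp−y≈99.725950; I≈64.438662, D=e−e_prev≈155.965319; u=1/2·99.725950+2·64.438662+3/4·155.965319≈295.714288; next y=-2/5·(-101.725950)+1/2·295.714288≈188.547524
n=7: y≈188.547524, sp=-2, e=sp−y≈-190.547524; I≈-126.108862, D=e−e_prev≈-290.273474; u=1/2·(-190.547524)+2·(-126.108862)+3/4·(-290.273474)≈-565.196592; next y=-2/5·188.547524+1/2·(-565.196592)≈-358.017306

0 5 16.250 0.000
1 5 -3.906 8.125
2 5 39.254 -5.203
3 5 -37.798 21.708
4 -2 86.413 -27.582
5 -2 -160.060 54.239
6 -2 295.714 -101.726
7 -2 -565.197 188.548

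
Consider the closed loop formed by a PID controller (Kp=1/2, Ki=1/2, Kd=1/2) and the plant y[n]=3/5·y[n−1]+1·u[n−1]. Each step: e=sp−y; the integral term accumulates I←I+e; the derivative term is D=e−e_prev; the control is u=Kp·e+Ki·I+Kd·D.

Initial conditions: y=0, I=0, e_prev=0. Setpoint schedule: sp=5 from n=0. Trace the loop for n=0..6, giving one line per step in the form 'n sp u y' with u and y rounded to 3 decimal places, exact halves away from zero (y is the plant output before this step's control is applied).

(exact arithmetic carried between steps; '≈' marks a value shown rounded to 6 d.p. or computed from one; I and e_prev carry over from the previous line; the table rounds u and y to 3 d.p., halves away from zero)
n=0: y=0, sp=5, e=sp−y=5; I=5, D=e−e_prev=5; u=1/2·5+1/2·5+1/2·5=7.5; next y=3/5·0+1·7.5=7.5
n=1: y=7.5, sp=5, e=sp−y=-2.5; I=2.5, D=e−e_prev=-7.5; u=1/2·(-2.5)+1/2·2.5+1/2·(-7.5)=-3.75; next y=3/5·7.5+1·(-3.75)=0.75
n=2: y=0.75, sp=5, e=sp−y=4.25; I=6.75, D=e−e_prev=6.75; u=1/2·4.25+1/2·6.75+1/2·6.75=8.875; next y=3/5·0.75+1·8.875=9.325
n=3: y=9.325, sp=5, e=sp−y=-4.325; I=2.425, D=e−e_prev=-8.575; u=1/2·(-4.325)+1/2·2.425+1/2·(-8.575)=-5.2375; next y=3/5·9.325+1·(-5.2375)=0.3575
n=4: y=0.3575, sp=5, e=sp−y=4.6425; I=7.0675, D=e−e_prev=8.9675; u=1/2·4.6425+1/2·7.0675+1/2·8.9675=10.33875; next y=3/5·0.3575+1·10.33875=10.55325
n=5: y=10.55325, sp=5, e=sp−y=-5.55325; I=1.51425, D=e−e_prev=-10.19575; u=1/2·(-5.55325)+1/2·1.51425+1/2·(-10.19575)=-7.117375; next y=3/5·10.55325+1·(-7.117375)=-0.785425
n=6: y=-0.785425, sp=5, e=sp−y=5.785425; I=7.299675, D=e−e_prev=11.338675; u=1/2·5.785425+1/2·7.299675+1/2·11.338675≈12.211888; next y=3/5·(-0.785425)+1·12.211888≈11.740633

0 5 7.500 0.000
1 5 -3.750 7.500
2 5 8.875 0.750
3 5 -5.238 9.325
4 5 10.339 0.358
5 5 -7.117 10.553
6 5 12.212 -0.785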